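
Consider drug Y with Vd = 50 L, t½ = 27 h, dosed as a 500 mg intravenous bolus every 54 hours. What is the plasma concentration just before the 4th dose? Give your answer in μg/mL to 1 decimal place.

3.3 μg/mL

f = (1/2)^(τ/t½) = (1/2)^(54/27) ≈ 0.2500.
C₀ = D/Vd = 500/50 ≈ 10.000 μg/mL.
Before the 4th dose, 3 doses have been given. Superposition: Cmin = C₀·(f + f² + … + f^3).
≈ 10.000 × (0.2500 + 0.0625 + 0.0156) ≈ 10.000 × 0.3281 ≈ 3.281 μg/mL.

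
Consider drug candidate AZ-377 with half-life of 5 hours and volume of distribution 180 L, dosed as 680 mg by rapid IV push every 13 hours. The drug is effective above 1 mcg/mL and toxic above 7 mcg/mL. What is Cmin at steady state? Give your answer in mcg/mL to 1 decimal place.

0.7 mcg/mL

Over one 13-h interval, 13/5 ≈ 2.6 half-lives elapse, leaving f ≈ 0.1649 of each dose.
Accumulation ratio R = 1/(1 − f) ≈ 1/0.8351 ≈ 1.1975.
Each bolus raises the concentration by D/Vd = 680/180 ≈ 3.778 mcg/mL.
Cmax,ss = C₀/(1 − f) ≈ 3.778/0.8351 ≈ 4.524 mcg/mL.
Steady-state trough Cmin,ss = Cmax,ss·f ≈ 4.524 × 0.1649 ≈ 0.746 mcg/mL.
Trough 0.7 mcg/mL vs MEC 1 mcg/mL: subtherapeutic.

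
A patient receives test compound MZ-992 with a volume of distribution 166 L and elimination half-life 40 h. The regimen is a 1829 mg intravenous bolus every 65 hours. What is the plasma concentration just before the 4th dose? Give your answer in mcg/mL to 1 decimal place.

5.1 mcg/mL

f = (1/2)^(τ/t½) = (1/2)^(65/40) ≈ 0.3242.
C₀ = D/Vd = 1829/166 ≈ 11.018 mcg/mL.
Before the 4th dose, 3 doses have been given. Superposition: Cmin = C₀·(f + f² + … + f^3).
≈ 11.018 × (0.3242 + 0.1051 + 0.0341) ≈ 11.018 × 0.4634 ≈ 5.106 mcg/mL.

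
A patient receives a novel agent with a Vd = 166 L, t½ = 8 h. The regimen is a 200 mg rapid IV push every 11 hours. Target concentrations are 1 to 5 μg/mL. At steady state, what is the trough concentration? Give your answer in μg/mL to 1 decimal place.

τ/t½ = 11/8 ≈ 1.375, so fraction remaining f = (1/2)^(11/8) ≈ 0.3856.
At steady state, accumulation factor R = 1/(1 − e^(−kτ)) ≈ 1.6276.
Single-dose peak C₀ = D/Vd = 200/166 ≈ 1.205 μg/mL.
Cmax,ss = C₀/(1 − f) ≈ 1.205/0.6144 ≈ 1.961 μg/mL.
Steady-state trough Cmin,ss = Cmax,ss·f ≈ 1.961 × 0.3856 ≈ 0.756 μg/mL.
Trough 0.8 μg/mL vs MEC 1 μg/mL: subtherapeutic.

0.8 μg/mL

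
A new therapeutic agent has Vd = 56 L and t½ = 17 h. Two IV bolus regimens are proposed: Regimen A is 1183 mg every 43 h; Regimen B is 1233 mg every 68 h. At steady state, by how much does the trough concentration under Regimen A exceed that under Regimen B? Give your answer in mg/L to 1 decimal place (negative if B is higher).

3.0 mg/L

Regimen A: f = (1/2)^(43/17) ≈ 0.1732; Cmin,ss = (1183/56)·f/(1−f) ≈ 4.425 mg/L.
Regimen B: f = (1/2)^(68/17) ≈ 0.0625; Cmin,ss = (1233/56)·f/(1−f) ≈ 1.468 mg/L.
Difference ≈ 4.425 − 1.468 ≈ 2.957 mg/L.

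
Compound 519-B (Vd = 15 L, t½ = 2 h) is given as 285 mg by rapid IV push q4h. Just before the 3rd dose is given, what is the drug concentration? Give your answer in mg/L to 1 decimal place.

f = (1/2)^(τ/t½) = (1/2)^(4/2) ≈ 0.2500.
C₀ = D/Vd = 285/15 ≈ 19.000 mg/L.
Before the 3rd dose, 2 doses have been given. Superposition: Cmin = C₀·(f + f²).
≈ 19.000 × (0.2500 + 0.0625) ≈ 19.000 × 0.3125 ≈ 5.938 mg/L.

5.9 mg/L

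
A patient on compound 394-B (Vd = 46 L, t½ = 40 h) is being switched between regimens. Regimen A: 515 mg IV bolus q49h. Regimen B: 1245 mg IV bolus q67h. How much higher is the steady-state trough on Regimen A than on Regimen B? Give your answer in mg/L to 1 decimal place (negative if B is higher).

Regimen A: f = (1/2)^(49/40) ≈ 0.4278; Cmin,ss = (515/46)·f/(1−f) ≈ 8.370 mg/L.
Regimen B: f = (1/2)^(67/40) ≈ 0.3132; Cmin,ss = (1245/46)·f/(1−f) ≈ 12.342 mg/L.
Difference ≈ 8.370 − 12.342 ≈ -3.972 mg/L.

-4.0 mg/L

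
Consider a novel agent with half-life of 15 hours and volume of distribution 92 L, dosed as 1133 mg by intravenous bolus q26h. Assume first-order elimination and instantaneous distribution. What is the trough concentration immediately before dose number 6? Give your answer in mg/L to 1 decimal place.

f = (1/2)^(τ/t½) = (1/2)^(26/15) ≈ 0.3008.
C₀ = D/Vd = 1133/92 ≈ 12.315 mg/L.
Before the 6th dose, 5 doses have been given. Superposition: Cmin = C₀·(f + f² + … + f^5).
≈ 12.315 × (0.3008 + 0.0905 + 0.0272 + 0.0082 + 0.0025) ≈ 12.315 × 0.4292 ≈ 5.286 mg/L.

5.3 mg/L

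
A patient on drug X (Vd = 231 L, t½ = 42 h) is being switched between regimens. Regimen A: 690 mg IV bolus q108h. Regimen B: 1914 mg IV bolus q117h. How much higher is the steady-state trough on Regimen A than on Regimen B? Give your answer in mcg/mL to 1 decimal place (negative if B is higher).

-0.8 mcg/mL

Regimen A: f = (1/2)^(108/42) ≈ 0.1682; Cmin,ss = (690/231)·f/(1−f) ≈ 0.604 mcg/mL.
Regimen B: f = (1/2)^(117/42) ≈ 0.1450; Cmin,ss = (1914/231)·f/(1−f) ≈ 1.405 mcg/mL.
Difference ≈ 0.604 − 1.405 ≈ -0.801 mcg/mL.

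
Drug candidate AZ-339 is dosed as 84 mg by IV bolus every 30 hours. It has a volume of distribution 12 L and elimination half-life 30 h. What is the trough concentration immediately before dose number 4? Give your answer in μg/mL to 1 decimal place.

f = (1/2)^(τ/t½) = (1/2)^(30/30) ≈ 0.5000.
C₀ = D/Vd = 84/12 ≈ 7.000 μg/mL.
Before the 4th dose, 3 doses have been given. Superposition: Cmin = C₀·(f + f² + … + f^3).
≈ 7.000 × (0.5000 + 0.2500 + 0.1250) ≈ 7.000 × 0.8750 ≈ 6.125 μg/mL.

6.1 μg/mL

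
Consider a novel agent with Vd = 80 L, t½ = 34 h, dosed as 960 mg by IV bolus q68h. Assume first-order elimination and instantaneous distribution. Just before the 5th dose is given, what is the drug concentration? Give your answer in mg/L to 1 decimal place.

f = (1/2)^(τ/t½) = (1/2)^(68/34) ≈ 0.2500.
C₀ = D/Vd = 960/80 ≈ 12.000 mg/L.
Before the 5th dose, 4 doses have been given. Superposition: Cmin = C₀·(f + f² + … + f^4).
≈ 12.000 × (0.2500 + 0.0625 + 0.0156 + 0.0039) ≈ 12.000 × 0.3320 ≈ 3.984 mg/L.

4.0 mg/L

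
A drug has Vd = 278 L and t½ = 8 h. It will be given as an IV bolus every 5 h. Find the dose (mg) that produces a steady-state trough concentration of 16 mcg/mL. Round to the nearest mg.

τ/t½ = 5/8 ≈ 0.625, so f = (1/2)^(5/8) ≈ 0.648420.
Cmin,ss = (D/Vd)·f/(1−f), so D = Cmin,ss·Vd·(1−f)/f.
D = 16 × 278 × (1−f)/f ≈ 16 × 278 × 0.54221 ≈ 2411.75 mg.

2412 mg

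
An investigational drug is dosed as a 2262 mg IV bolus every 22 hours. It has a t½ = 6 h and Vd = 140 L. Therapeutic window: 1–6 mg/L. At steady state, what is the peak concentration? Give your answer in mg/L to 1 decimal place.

Over one 22-h interval, 22/6 ≈ 3.6667 half-lives elapse, leaving f ≈ 0.0787 of each dose.
At steady state, accumulation factor R = 1/(1 − e^(−kτ)) ≈ 1.0854.
Single-dose peak C₀ = D/Vd = 2262/140 ≈ 16.157 mg/L.
Steady-state peak Cmax,ss = C₀·R ≈ 16.157 × 1.0854 ≈ 17.537 mg/L.
Peak 17.5 mg/L vs MTC 6 mg/L: exceeds toxic threshold.

17.5 mg/L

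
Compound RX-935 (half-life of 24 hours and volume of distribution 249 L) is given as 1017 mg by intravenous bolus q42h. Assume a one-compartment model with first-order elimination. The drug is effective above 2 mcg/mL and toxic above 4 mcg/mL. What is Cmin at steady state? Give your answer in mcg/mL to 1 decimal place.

1.7 mcg/mL

Over one 42-h interval, 42/24 ≈ 1.75 half-lives elapse, leaving f ≈ 0.2973 of each dose.
Single-dose peak C₀ = D/Vd = 1017/249 ≈ 4.084 mcg/mL.
Steady-state trough Cmin,ss = C₀·f/(1−f) ≈ 4.084 × 0.2973/0.7027 ≈ 1.728 mcg/mL.
Trough 1.7 mcg/mL vs MEC 2 mcg/mL: subtherapeutic.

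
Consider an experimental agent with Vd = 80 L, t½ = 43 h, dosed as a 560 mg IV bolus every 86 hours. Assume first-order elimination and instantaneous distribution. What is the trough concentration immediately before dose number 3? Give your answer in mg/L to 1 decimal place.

2.2 mg/L

f = (1/2)^(τ/t½) = (1/2)^(86/43) ≈ 0.2500.
C₀ = D/Vd = 560/80 ≈ 7.000 mg/L.
Before the 3rd dose, 2 doses have been given. Superposition: Cmin = C₀·(f + f²).
≈ 7.000 × (0.2500 + 0.0625) ≈ 7.000 × 0.3125 ≈ 2.188 mg/L.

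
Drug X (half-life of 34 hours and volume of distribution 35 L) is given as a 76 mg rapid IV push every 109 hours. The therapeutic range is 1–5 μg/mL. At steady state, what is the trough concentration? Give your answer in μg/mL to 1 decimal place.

0.3 μg/mL

k = ln2/t½ = ln2/34 ≈ 0.020387 h⁻¹; fraction remaining f = e^(−kτ) = e^(−0.020387×109) ≈ 0.1084.
At steady state, accumulation factor R = 1/(1 − e^(−kτ)) ≈ 1.1216.
Single-dose peak C₀ = D/Vd = 76/35 ≈ 2.171 μg/mL.
Cmax,ss = C₀/(1 − f) ≈ 2.171/0.8916 ≈ 2.435 μg/mL.
Steady-state trough Cmin,ss = Cmax,ss·f ≈ 2.435 × 0.1084 ≈ 0.264 μg/mL.
Trough 0.3 μg/mL vs MEC 1 μg/mL: subtherapeutic.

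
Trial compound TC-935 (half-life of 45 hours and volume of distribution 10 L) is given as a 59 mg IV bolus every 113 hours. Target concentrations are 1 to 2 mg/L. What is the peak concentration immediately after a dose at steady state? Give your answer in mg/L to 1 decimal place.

7.2 mg/L

Over one 113-h interval, 113/45 ≈ 2.5111 half-lives elapse, leaving f ≈ 0.1754 of each dose.
Accumulation ratio R = 1/(1 − f) ≈ 1/0.8246 ≈ 1.2127.
Single-dose peak C₀ = D/Vd = 59/10 ≈ 5.900 mg/L.
Cmax,ss = C₀/(1 − f) ≈ 5.900/0.8246 ≈ 7.155 mg/L.
Peak 7.2 mg/L vs MTC 2 mg/L: exceeds toxic threshold.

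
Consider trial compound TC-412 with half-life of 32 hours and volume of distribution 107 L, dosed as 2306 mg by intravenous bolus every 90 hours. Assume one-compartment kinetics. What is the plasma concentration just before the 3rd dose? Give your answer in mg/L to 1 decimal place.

3.5 mg/L

f = (1/2)^(τ/t½) = (1/2)^(90/32) ≈ 0.1423.
C₀ = D/Vd = 2306/107 ≈ 21.551 mg/L.
Before the 3rd dose, 2 doses have been given. Superposition: Cmin = C₀·(f + f²).
≈ 21.551 × (0.1423 + 0.0202) ≈ 21.551 × 0.1625 ≈ 3.502 mg/L.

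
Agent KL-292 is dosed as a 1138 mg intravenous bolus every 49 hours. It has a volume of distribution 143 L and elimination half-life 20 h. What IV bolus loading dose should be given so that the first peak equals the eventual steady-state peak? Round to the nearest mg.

1393 mg

f = (1/2)^(49/20) ≈ 0.183011; accumulation ratio R = 1/(1−f) ≈ 1.22401.
Loading dose to hit Cmax,ss on first dose: D_load = D_maint·R ≈ 1138 × 1.22401 ≈ 1392.92 mg.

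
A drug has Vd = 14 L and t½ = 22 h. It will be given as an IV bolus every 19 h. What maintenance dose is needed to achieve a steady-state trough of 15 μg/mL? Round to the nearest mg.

τ/t½ = 19/22 ≈ 0.86364, so f = (1/2)^(19/22) ≈ 0.549566.
Cmin,ss = (D/Vd)·f/(1−f), so D = Cmin,ss·Vd·(1−f)/f.
D = 15 × 14 × (1−f)/f ≈ 15 × 14 × 0.81962 ≈ 172.12 mg.

172 mg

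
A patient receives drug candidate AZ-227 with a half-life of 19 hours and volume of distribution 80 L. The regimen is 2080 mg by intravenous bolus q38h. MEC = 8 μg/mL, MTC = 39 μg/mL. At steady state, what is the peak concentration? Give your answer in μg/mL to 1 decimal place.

34.7 μg/mL

τ = 38 h = 2 half-lives, so f = (1/2)^2 = 0.25.
Accumulation ratio R = 1/(1 − f) = 1/0.75 = 4/3.
Single-dose peak C₀ = D/Vd = 2080/80 = 26 μg/mL.
Steady-state peak Cmax,ss = C₀·R = 26 × 4/3 ≈ 34.667 μg/mL.
Peak 34.7 μg/mL vs MTC 39 μg/mL: below toxic threshold.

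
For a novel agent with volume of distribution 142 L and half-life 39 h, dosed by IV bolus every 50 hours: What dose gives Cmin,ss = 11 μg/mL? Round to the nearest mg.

2237 mg

τ/t½ = 50/39 ≈ 1.2821, so f = (1/2)^(50/39) ≈ 0.411210.
Cmin,ss = (D/Vd)·f/(1−f), so D = Cmin,ss·Vd·(1−f)/f.
D = 11 × 142 × (1−f)/f ≈ 11 × 142 × 1.43185 ≈ 2236.55 mg.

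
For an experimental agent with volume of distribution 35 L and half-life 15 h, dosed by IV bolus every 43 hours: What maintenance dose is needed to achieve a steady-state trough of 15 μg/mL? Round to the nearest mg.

τ/t½ = 43/15 ≈ 2.8667, so f = (1/2)^(43/15) ≈ 0.137103.
Cmin,ss = (D/Vd)·f/(1−f), so D = Cmin,ss·Vd·(1−f)/f.
D = 15 × 35 × (1−f)/f ≈ 15 × 35 × 6.29379 ≈ 3304.24 mg.

3304 mg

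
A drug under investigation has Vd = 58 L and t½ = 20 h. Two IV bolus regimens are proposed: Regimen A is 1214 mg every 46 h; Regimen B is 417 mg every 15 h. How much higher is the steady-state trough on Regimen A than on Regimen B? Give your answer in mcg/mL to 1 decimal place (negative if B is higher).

-5.2 mcg/mL

Regimen A: f = (1/2)^(46/20) ≈ 0.2031; Cmin,ss = (1214/58)·f/(1−f) ≈ 5.335 mcg/mL.
Regimen B: f = (1/2)^(15/20) ≈ 0.5946; Cmin,ss = (417/58)·f/(1−f) ≈ 10.545 mcg/mL.
Difference ≈ 5.335 − 10.545 ≈ -5.210 mcg/mL.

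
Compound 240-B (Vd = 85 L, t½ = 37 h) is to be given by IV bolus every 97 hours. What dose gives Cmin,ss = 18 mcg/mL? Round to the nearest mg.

7886 mg

τ/t½ = 97/37 ≈ 2.6216, so f = (1/2)^(97/37) ≈ 0.162485.
Cmin,ss = (D/Vd)·f/(1−f), so D = Cmin,ss·Vd·(1−f)/f.
D = 18 × 85 × (1−f)/f ≈ 18 × 85 × 5.15441 ≈ 7886.25 mg.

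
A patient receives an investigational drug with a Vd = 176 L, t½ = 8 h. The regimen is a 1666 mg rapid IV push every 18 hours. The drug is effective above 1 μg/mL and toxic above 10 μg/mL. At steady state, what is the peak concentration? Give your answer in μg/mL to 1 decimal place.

τ/t½ = 18/8 ≈ 2.25, so fraction remaining f = (1/2)^(18/8) ≈ 0.2102.
Accumulation ratio R = 1/(1 − f) ≈ 1/0.7898 ≈ 1.2661.
Single-dose peak C₀ = D/Vd = 1666/176 ≈ 9.466 μg/mL.
Steady-state peak Cmax,ss = C₀·R ≈ 9.466 × 1.2661 ≈ 11.985 μg/mL.
Peak 12.0 μg/mL vs MTC 10 μg/mL: exceeds toxic threshold.

12.0 μg/mL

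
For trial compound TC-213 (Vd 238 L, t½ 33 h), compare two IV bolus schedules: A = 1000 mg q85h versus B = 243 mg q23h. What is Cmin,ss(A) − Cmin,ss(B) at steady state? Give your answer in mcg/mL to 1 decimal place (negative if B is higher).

-0.8 mcg/mL

Regimen A: f = (1/2)^(85/33) ≈ 0.1677; Cmin,ss = (1000/238)·f/(1−f) ≈ 0.847 mcg/mL.
Regimen B: f = (1/2)^(23/33) ≈ 0.6169; Cmin,ss = (243/238)·f/(1−f) ≈ 1.644 mcg/mL.
Difference ≈ 0.847 − 1.644 ≈ -0.797 mcg/mL.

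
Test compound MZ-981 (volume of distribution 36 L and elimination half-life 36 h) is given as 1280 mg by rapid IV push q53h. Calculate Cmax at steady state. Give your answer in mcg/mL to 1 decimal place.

55.6 mcg/mL

k = ln2/t½ = ln2/36 ≈ 0.019254 h⁻¹; fraction remaining f = e^(−kτ) = e^(−0.019254×53) ≈ 0.3604.
At steady state, accumulation factor R = 1/(1 − e^(−kτ)) ≈ 1.5635.
Each bolus raises the concentration by D/Vd = 1280/36 ≈ 35.556 mcg/mL.
Steady-state peak Cmax,ss = C₀·R ≈ 35.556 × 1.5635 ≈ 55.592 mcg/mL.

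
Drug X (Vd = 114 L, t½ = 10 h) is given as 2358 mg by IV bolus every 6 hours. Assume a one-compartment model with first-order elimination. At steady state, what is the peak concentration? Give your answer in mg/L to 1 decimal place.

k = ln2/t½ = ln2/10 ≈ 0.069315 h⁻¹; fraction remaining f = e^(−kτ) = e^(−0.069315×6) ≈ 0.6598.
Accumulation ratio R = 1/(1 − f) ≈ 1/0.3402 ≈ 2.9394.
Each bolus raises the concentration by D/Vd = 2358/114 ≈ 20.684 mg/L.
Steady-state peak Cmax,ss = C₀·R ≈ 20.684 × 2.9394 ≈ 60.799 mg/L.

60.8 mg/L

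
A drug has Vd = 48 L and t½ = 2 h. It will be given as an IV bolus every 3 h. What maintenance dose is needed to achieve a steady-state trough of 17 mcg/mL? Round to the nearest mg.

τ/t½ = 3/2 ≈ 1.5, so f = (1/2)^(3/2) ≈ 0.353553.
Cmin,ss = (D/Vd)·f/(1−f), so D = Cmin,ss·Vd·(1−f)/f.
D = 17 × 48 × (1−f)/f ≈ 17 × 48 × 1.82843 ≈ 1492.00 mg.

1492 mg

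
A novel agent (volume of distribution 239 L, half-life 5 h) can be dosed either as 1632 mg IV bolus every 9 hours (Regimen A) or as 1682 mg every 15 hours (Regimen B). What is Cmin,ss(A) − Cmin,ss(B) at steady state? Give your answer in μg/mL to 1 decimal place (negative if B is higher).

1.7 μg/mL

Regimen A: f = (1/2)^(9/5) ≈ 0.2872; Cmin,ss = (1632/239)·f/(1−f) ≈ 2.751 μg/mL.
Regimen B: f = (1/2)^(15/5) ≈ 0.1250; Cmin,ss = (1682/239)·f/(1−f) ≈ 1.005 μg/mL.
Difference ≈ 2.751 − 1.005 ≈ 1.746 μg/mL.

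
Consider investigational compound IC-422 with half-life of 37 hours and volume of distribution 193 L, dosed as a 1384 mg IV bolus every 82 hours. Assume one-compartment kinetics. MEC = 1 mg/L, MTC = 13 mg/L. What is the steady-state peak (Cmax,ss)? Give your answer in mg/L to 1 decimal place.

τ/t½ = 82/37 ≈ 2.2162, so fraction remaining f = (1/2)^(82/37) ≈ 0.2152.
Accumulation ratio R = 1/(1 − f) ≈ 1/0.7848 ≈ 1.2742.
Each bolus raises the concentration by D/Vd = 1384/193 ≈ 7.171 mg/L.
Steady-state peak Cmax,ss = C₀·R ≈ 7.171 × 1.2742 ≈ 9.137 mg/L.
Peak 9.1 mg/L vs MTC 13 mg/L: below toxic threshold.

9.1 mg/L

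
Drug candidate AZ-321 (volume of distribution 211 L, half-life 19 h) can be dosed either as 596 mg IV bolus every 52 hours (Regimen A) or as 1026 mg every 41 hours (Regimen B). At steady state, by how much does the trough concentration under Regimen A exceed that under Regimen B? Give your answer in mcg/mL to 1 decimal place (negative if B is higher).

Regimen A: f = (1/2)^(52/19) ≈ 0.1500; Cmin,ss = (596/211)·f/(1−f) ≈ 0.498 mcg/mL.
Regimen B: f = (1/2)^(41/19) ≈ 0.2241; Cmin,ss = (1026/211)·f/(1−f) ≈ 1.404 mcg/mL.
Difference ≈ 0.498 − 1.404 ≈ -0.906 mcg/mL.

-0.9 mcg/mL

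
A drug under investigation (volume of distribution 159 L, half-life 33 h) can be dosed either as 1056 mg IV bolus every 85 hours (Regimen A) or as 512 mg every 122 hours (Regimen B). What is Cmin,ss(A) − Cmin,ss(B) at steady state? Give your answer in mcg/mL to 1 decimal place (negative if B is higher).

1.1 mcg/mL

Regimen A: f = (1/2)^(85/33) ≈ 0.1677; Cmin,ss = (1056/159)·f/(1−f) ≈ 1.338 mcg/mL.
Regimen B: f = (1/2)^(122/33) ≈ 0.0771; Cmin,ss = (512/159)·f/(1−f) ≈ 0.269 mcg/mL.
Difference ≈ 1.338 − 0.269 ≈ 1.069 mcg/mL.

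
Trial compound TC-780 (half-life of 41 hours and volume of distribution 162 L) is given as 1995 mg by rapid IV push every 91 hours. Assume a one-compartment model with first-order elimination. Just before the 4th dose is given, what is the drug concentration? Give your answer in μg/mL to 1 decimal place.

3.3 μg/mL

f = (1/2)^(τ/t½) = (1/2)^(91/41) ≈ 0.2147.
C₀ = D/Vd = 1995/162 ≈ 12.315 μg/mL.
Before the 4th dose, 3 doses have been given. Superposition: Cmin = C₀·(f + f² + … + f^3).
≈ 12.315 × (0.2147 + 0.0461 + 0.0099) ≈ 12.315 × 0.2707 ≈ 3.334 μg/mL.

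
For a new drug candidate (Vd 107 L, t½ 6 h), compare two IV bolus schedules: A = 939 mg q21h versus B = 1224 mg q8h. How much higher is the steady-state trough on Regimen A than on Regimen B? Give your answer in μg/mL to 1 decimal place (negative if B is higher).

-6.7 μg/mL

Regimen A: f = (1/2)^(21/6) ≈ 0.0884; Cmin,ss = (939/107)·f/(1−f) ≈ 0.851 μg/mL.
Regimen B: f = (1/2)^(8/6) ≈ 0.3969; Cmin,ss = (1224/107)·f/(1−f) ≈ 7.528 μg/mL.
Difference ≈ 0.851 − 7.528 ≈ -6.677 μg/mL.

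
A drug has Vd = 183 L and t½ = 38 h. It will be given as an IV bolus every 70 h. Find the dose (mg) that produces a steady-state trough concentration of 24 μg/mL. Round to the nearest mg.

11355 mg

τ/t½ = 70/38 ≈ 1.8421, so f = (1/2)^(70/38) ≈ 0.278914.
Cmin,ss = (D/Vd)·f/(1−f), so D = Cmin,ss·Vd·(1−f)/f.
D = 24 × 183 × (1−f)/f ≈ 24 × 183 × 2.58533 ≈ 11354.77 mg.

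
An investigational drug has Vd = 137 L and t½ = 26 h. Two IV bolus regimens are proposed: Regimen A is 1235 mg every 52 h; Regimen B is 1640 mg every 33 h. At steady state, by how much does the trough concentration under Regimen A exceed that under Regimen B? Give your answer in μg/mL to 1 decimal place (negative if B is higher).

Regimen A: f = (1/2)^(52/26) ≈ 0.2500; Cmin,ss = (1235/137)·f/(1−f) ≈ 3.005 μg/mL.
Regimen B: f = (1/2)^(33/26) ≈ 0.4149; Cmin,ss = (1640/137)·f/(1−f) ≈ 8.489 μg/mL.
Difference ≈ 3.005 − 8.489 ≈ -5.484 μg/mL.

-5.5 μg/mL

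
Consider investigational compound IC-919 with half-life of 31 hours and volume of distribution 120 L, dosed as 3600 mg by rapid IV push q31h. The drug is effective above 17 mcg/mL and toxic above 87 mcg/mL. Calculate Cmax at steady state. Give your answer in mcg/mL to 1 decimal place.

The dosing interval is 1 half-life, so f = 2^(−1) = 0.5.
At steady state, R = 1/(1 − 0.5) = 2/1.
Single-dose peak C₀ = D/Vd = 3600/120 = 30 mcg/mL.
Steady-state peak Cmax,ss = C₀·R = 30 × 2/1 ≈ 60.000 mcg/mL.
Peak 60.0 mcg/mL vs MTC 87 mcg/mL: below toxic threshold.

60.0 mcg/mL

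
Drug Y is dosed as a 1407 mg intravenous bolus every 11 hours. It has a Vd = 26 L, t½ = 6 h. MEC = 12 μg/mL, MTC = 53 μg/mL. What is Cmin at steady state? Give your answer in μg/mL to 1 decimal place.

21.1 μg/mL

τ/t½ = 11/6 ≈ 1.8333, so fraction remaining f = (1/2)^(11/6) ≈ 0.2806.
At steady state, accumulation factor R = 1/(1 − e^(−kτ)) ≈ 1.3900.
Single-dose peak C₀ = D/Vd = 1407/26 ≈ 54.115 μg/mL.
Steady-state peak Cmax,ss = C₀·R ≈ 54.115 × 1.3900 ≈ 75.220 μg/mL.
One interval later, Cmin,ss = Cmax,ss·e^(−kτ) ≈ 75.220 × 0.2806 ≈ 21.107 μg/mL.
Trough 21.1 μg/mL vs MEC 12 μg/mL: adequate.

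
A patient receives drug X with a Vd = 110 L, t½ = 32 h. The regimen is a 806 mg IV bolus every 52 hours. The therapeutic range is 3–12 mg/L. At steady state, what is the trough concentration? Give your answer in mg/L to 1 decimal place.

3.5 mg/L

τ/t½ = 52/32 ≈ 1.625, so fraction remaining f = (1/2)^(52/32) ≈ 0.3242.
Each bolus raises the concentration by D/Vd = 806/110 ≈ 7.327 mg/L.
Steady-state trough Cmin,ss = C₀·f/(1−f) ≈ 7.327 × 0.3242/0.6758 ≈ 3.515 mg/L.
Trough 3.5 mg/L vs MEC 3 mg/L: adequate.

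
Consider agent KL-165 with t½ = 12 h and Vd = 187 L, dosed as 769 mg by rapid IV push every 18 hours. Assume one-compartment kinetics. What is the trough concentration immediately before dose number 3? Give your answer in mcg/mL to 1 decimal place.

2.0 mcg/mL

f = (1/2)^(τ/t½) = (1/2)^(18/12) ≈ 0.3536.
C₀ = D/Vd = 769/187 ≈ 4.112 mcg/mL.
Before the 3rd dose, 2 doses have been given. Superposition: Cmin = C₀·(f + f²).
≈ 4.112 × (0.3536 + 0.1250) ≈ 4.112 × 0.4786 ≈ 1.968 mcg/mL.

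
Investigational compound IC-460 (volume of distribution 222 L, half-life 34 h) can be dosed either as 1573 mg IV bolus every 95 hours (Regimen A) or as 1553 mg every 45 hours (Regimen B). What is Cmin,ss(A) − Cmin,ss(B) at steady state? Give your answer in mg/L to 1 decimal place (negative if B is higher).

-3.5 mg/L

Regimen A: f = (1/2)^(95/34) ≈ 0.1442; Cmin,ss = (1573/222)·f/(1−f) ≈ 1.194 mg/L.
Regimen B: f = (1/2)^(45/34) ≈ 0.3996; Cmin,ss = (1553/222)·f/(1−f) ≈ 4.656 mg/L.
Difference ≈ 1.194 − 4.656 ≈ -3.462 mg/L.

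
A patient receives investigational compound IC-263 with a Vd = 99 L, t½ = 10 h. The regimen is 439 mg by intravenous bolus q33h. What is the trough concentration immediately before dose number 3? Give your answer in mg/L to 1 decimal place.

f = (1/2)^(τ/t½) = (1/2)^(33/10) ≈ 0.1015.
C₀ = D/Vd = 439/99 ≈ 4.434 mg/L.
Before the 3rd dose, 2 doses have been given. Superposition: Cmin = C₀·(f + f²).
≈ 4.434 × (0.1015 + 0.0103) ≈ 4.434 × 0.1118 ≈ 0.496 mg/L.

0.5 mg/L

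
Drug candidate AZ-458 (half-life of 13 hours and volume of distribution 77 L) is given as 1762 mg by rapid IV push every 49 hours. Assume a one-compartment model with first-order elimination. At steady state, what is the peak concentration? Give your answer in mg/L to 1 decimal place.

24.7 mg/L

τ/t½ = 49/13 ≈ 3.7692, so fraction remaining f = (1/2)^(49/13) ≈ 0.0733.
Accumulation ratio R = 1/(1 − f) ≈ 1/0.9267 ≈ 1.0791.
Single-dose peak C₀ = D/Vd = 1762/77 ≈ 22.883 mg/L.
Cmax,ss = C₀/(1 − f) ≈ 22.883/0.9267 ≈ 24.693 mg/L.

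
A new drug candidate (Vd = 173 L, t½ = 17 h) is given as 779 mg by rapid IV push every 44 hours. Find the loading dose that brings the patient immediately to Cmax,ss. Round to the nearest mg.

f = (1/2)^(44/17) ≈ 0.166289; accumulation ratio R = 1/(1−f) ≈ 1.19946.
Loading dose to hit Cmax,ss on first dose: D_load = D_maint·R ≈ 779 × 1.19946 ≈ 934.38 mg.

934 mg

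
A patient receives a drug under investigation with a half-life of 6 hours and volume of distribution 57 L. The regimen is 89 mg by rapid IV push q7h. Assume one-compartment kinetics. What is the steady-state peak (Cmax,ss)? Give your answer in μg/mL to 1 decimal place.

Over one 7-h interval, 7/6 ≈ 1.1667 half-lives elapse, leaving f ≈ 0.4454 of each dose.
Accumulation ratio R = 1/(1 − f) ≈ 1/0.5546 ≈ 1.8031.
Single-dose peak C₀ = D/Vd = 89/57 ≈ 1.561 μg/mL.
Cmax,ss = C₀/(1 − f) ≈ 1.561/0.5546 ≈ 2.815 μg/mL.

2.8 μg/mL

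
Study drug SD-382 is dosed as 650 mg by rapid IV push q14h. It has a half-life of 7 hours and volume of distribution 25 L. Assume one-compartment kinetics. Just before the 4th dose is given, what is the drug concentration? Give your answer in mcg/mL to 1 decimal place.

f = (1/2)^(τ/t½) = (1/2)^(14/7) ≈ 0.2500.
C₀ = D/Vd = 650/25 ≈ 26.000 mcg/mL.
Before the 4th dose, 3 doses have been given. Superposition: Cmin = C₀·(f + f² + … + f^3).
≈ 26.000 × (0.2500 + 0.0625 + 0.0156) ≈ 26.000 × 0.3281 ≈ 8.531 mcg/mL.

8.5 mcg/mL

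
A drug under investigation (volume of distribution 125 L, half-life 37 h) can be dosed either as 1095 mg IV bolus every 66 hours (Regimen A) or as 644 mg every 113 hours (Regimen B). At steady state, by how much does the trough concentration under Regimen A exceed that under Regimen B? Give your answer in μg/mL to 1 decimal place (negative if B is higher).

Regimen A: f = (1/2)^(66/37) ≈ 0.2904; Cmin,ss = (1095/125)·f/(1−f) ≈ 3.585 μg/mL.
Regimen B: f = (1/2)^(113/37) ≈ 0.1204; Cmin,ss = (644/125)·f/(1−f) ≈ 0.705 μg/mL.
Difference ≈ 3.585 − 0.705 ≈ 2.880 μg/mL.

2.9 μg/mL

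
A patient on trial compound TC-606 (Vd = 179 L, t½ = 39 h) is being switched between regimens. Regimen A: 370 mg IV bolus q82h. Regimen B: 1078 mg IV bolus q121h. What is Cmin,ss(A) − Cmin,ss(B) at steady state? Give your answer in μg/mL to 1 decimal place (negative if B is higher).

Regimen A: f = (1/2)^(82/39) ≈ 0.2328; Cmin,ss = (370/179)·f/(1−f) ≈ 0.627 μg/mL.
Regimen B: f = (1/2)^(121/39) ≈ 0.1164; Cmin,ss = (1078/179)·f/(1−f) ≈ 0.793 μg/mL.
Difference ≈ 0.627 − 0.793 ≈ -0.166 μg/mL.

-0.2 μg/mL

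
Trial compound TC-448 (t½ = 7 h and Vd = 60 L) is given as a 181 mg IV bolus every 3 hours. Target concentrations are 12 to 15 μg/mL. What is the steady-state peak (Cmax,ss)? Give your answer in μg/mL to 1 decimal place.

11.7 μg/mL

τ/t½ = 3/7 ≈ 0.42857, so fraction remaining f = (1/2)^(3/7) ≈ 0.7430.
Accumulation ratio R = 1/(1 − f) ≈ 1/0.2570 ≈ 3.8911.
Single-dose peak C₀ = D/Vd = 181/60 ≈ 3.017 μg/mL.
Steady-state peak Cmax,ss = C₀·R ≈ 3.017 × 3.8911 ≈ 11.739 μg/mL.
Peak 11.7 μg/mL vs MTC 15 μg/mL: below toxic threshold.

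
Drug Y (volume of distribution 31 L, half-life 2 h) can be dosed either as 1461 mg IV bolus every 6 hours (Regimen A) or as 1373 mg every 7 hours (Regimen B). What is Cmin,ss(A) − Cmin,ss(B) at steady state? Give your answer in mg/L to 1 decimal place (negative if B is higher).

Regimen A: f = (1/2)^(6/2) ≈ 0.1250; Cmin,ss = (1461/31)·f/(1−f) ≈ 6.733 mg/L.
Regimen B: f = (1/2)^(7/2) ≈ 0.0884; Cmin,ss = (1373/31)·f/(1−f) ≈ 4.295 mg/L.
Difference ≈ 6.733 − 4.295 ≈ 2.438 mg/L.

2.4 mg/L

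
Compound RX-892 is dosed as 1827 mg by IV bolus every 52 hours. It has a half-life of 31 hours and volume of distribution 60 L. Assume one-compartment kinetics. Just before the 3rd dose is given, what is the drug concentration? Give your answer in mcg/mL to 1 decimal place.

f = (1/2)^(τ/t½) = (1/2)^(52/31) ≈ 0.3126.
C₀ = D/Vd = 1827/60 ≈ 30.450 mcg/mL.
Before the 3rd dose, 2 doses have been given. Superposition: Cmin = C₀·(f + f²).
≈ 30.450 × (0.3126 + 0.0977) ≈ 30.450 × 0.4103 ≈ 12.494 mcg/mL.

12.5 mcg/mL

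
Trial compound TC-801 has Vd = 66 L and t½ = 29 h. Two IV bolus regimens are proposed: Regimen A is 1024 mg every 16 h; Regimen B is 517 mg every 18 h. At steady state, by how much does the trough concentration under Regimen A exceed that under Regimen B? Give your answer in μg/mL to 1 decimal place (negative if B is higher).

Regimen A: f = (1/2)^(16/29) ≈ 0.6822; Cmin,ss = (1024/66)·f/(1−f) ≈ 33.305 μg/mL.
Regimen B: f = (1/2)^(18/29) ≈ 0.6504; Cmin,ss = (517/66)·f/(1−f) ≈ 14.573 μg/mL.
Difference ≈ 33.305 − 14.573 ≈ 18.732 μg/mL.

18.7 μg/mL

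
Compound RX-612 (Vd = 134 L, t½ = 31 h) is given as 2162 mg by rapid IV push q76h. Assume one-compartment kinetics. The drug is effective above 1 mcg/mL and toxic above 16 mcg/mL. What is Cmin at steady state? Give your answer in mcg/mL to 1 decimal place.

k = ln2/t½ = ln2/31 ≈ 0.022360 h⁻¹; fraction remaining f = e^(−kτ) = e^(−0.022360×76) ≈ 0.1828.
Each bolus raises the concentration by D/Vd = 2162/134 ≈ 16.134 mcg/mL.
Steady-state trough Cmin,ss = C₀·f/(1−f) ≈ 16.134 × 0.1828/0.8172 ≈ 3.609 mcg/mL.
Trough 3.6 mcg/mL vs MEC 1 mcg/mL: adequate.

3.6 mcg/mL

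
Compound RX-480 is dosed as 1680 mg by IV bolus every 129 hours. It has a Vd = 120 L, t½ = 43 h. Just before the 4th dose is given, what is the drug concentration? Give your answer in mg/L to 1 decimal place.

2.0 mg/L

f = (1/2)^(τ/t½) = (1/2)^(129/43) ≈ 0.1250.
C₀ = D/Vd = 1680/120 ≈ 14.000 mg/L.
Before the 4th dose, 3 doses have been given. Superposition: Cmin = C₀·(f + f² + … + f^3).
≈ 14.000 × (0.1250 + 0.0156 + 0.0020) ≈ 14.000 × 0.1426 ≈ 1.996 mg/L.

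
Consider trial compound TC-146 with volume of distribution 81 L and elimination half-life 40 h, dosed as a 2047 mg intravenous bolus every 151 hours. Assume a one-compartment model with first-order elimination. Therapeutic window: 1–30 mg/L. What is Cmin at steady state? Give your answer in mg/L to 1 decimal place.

2.0 mg/L

Over one 151-h interval, 151/40 ≈ 3.775 half-lives elapse, leaving f ≈ 0.0730 of each dose.
Each bolus raises the concentration by D/Vd = 2047/81 ≈ 25.272 mg/L.
Steady-state trough Cmin,ss = C₀·f/(1−f) ≈ 25.272 × 0.0730/0.9270 ≈ 1.990 mg/L.
Trough 2.0 mg/L vs MEC 1 mg/L: adequate.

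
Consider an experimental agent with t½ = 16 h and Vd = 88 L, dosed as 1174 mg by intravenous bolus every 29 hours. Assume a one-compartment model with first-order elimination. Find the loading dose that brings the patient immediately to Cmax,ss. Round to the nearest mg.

1641 mg

f = (1/2)^(29/16) ≈ 0.284697; accumulation ratio R = 1/(1−f) ≈ 1.39801.
Loading dose to hit Cmax,ss on first dose: D_load = D_maint·R ≈ 1174 × 1.39801 ≈ 1641.26 mg.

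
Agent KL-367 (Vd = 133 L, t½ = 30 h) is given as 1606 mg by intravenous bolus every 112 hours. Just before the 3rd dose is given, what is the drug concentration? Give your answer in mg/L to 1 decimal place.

f = (1/2)^(τ/t½) = (1/2)^(112/30) ≈ 0.0752.
C₀ = D/Vd = 1606/133 ≈ 12.075 mg/L.
Before the 3rd dose, 2 doses have been given. Superposition: Cmin = C₀·(f + f²).
≈ 12.075 × (0.0752 + 0.0057) ≈ 12.075 × 0.0809 ≈ 0.977 mg/L.

1.0 mg/L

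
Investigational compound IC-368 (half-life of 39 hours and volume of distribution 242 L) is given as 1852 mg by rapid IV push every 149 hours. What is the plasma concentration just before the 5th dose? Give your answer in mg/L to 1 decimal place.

f = (1/2)^(τ/t½) = (1/2)^(149/39) ≈ 0.0708.
C₀ = D/Vd = 1852/242 ≈ 7.653 mg/L.
Before the 5th dose, 4 doses have been given. Superposition: Cmin = C₀·(f + f² + … + f^4).
≈ 7.653 × (0.0708 + 0.0050 + 0.0004 + 0.0000) ≈ 7.653 × 0.0762 ≈ 0.583 mg/L.

0.6 mg/L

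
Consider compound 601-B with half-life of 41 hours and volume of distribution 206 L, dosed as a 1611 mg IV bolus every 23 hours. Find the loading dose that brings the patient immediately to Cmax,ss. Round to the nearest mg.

f = (1/2)^(23/41) ≈ 0.677844; accumulation ratio R = 1/(1−f) ≈ 3.10409.
Loading dose to hit Cmax,ss on first dose: D_load = D_maint·R ≈ 1611 × 3.10409 ≈ 5000.69 mg.

5001 mg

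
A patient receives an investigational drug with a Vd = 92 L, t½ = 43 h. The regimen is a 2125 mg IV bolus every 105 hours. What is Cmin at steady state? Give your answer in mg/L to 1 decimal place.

τ/t½ = 105/43 ≈ 2.4419, so fraction remaining f = (1/2)^(105/43) ≈ 0.1840.
Single-dose peak C₀ = D/Vd = 2125/92 ≈ 23.098 mg/L.
Steady-state trough Cmin,ss = C₀·f/(1−f) ≈ 23.098 × 0.1840/0.8160 ≈ 5.208 mg/L.

5.2 mg/L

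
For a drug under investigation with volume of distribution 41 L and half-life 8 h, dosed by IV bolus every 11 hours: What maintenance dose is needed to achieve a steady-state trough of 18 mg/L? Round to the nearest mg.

1176 mg

τ/t½ = 11/8 ≈ 1.375, so f = (1/2)^(11/8) ≈ 0.385553.
Cmin,ss = (D/Vd)·f/(1−f), so D = Cmin,ss·Vd·(1−f)/f.
D = 18 × 41 × (1−f)/f ≈ 18 × 41 × 1.59368 ≈ 1176.14 mg.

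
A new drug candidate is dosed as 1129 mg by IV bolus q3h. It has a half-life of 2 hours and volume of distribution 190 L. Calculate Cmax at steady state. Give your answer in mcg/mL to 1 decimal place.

9.2 mcg/mL

k = ln2/t½ = ln2/2 ≈ 0.346574 h⁻¹; fraction remaining f = e^(−kτ) = e^(−0.346574×3) ≈ 0.3536.
Accumulation ratio R = 1/(1 − f) ≈ 1/0.6464 ≈ 1.5470.
Each bolus raises the concentration by D/Vd = 1129/190 ≈ 5.942 mcg/mL.
Steady-state peak Cmax,ss = C₀·R ≈ 5.942 × 1.5470 ≈ 9.192 mcg/mL.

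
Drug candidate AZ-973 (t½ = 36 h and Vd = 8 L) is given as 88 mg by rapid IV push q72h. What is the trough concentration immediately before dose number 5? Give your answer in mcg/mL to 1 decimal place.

3.7 mcg/mL

f = (1/2)^(τ/t½) = (1/2)^(72/36) ≈ 0.2500.
C₀ = D/Vd = 88/8 ≈ 11.000 mcg/mL.
Before the 5th dose, 4 doses have been given. Superposition: Cmin = C₀·(f + f² + … + f^4).
≈ 11.000 × (0.2500 + 0.0625 + 0.0156 + 0.0039) ≈ 11.000 × 0.3320 ≈ 3.652 mcg/mL.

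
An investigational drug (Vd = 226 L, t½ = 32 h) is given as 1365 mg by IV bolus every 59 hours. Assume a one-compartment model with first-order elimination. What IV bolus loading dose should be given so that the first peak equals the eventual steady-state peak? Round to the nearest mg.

f = (1/2)^(59/32) ≈ 0.278597; accumulation ratio R = 1/(1−f) ≈ 1.38619.
Loading dose to hit Cmax,ss on first dose: D_load = D_maint·R ≈ 1365 × 1.38619 ≈ 1892.15 mg.

1892 mg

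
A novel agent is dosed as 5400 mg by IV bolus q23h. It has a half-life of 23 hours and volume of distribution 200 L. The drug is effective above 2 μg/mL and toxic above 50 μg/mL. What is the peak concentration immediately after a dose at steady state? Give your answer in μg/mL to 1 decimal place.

The dosing interval is 1 half-life, so f = 2^(−1) = 0.5.
At steady state, R = 1/(1 − 0.5) = 2/1.
Single-dose peak C₀ = D/Vd = 5400/200 = 27 μg/mL.
Steady-state peak Cmax,ss = C₀·R = 27 × 2/1 ≈ 54.000 μg/mL.
Peak 54.0 μg/mL vs MTC 50 μg/mL: exceeds toxic threshold.

54.0 μg/mL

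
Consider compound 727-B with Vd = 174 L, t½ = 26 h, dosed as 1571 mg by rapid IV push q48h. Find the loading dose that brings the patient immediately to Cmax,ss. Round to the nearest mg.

2176 mg

f = (1/2)^(48/26) ≈ 0.278133; accumulation ratio R = 1/(1−f) ≈ 1.38530.
Loading dose to hit Cmax,ss on first dose: D_load = D_maint·R ≈ 1571 × 1.38530 ≈ 2176.31 mg.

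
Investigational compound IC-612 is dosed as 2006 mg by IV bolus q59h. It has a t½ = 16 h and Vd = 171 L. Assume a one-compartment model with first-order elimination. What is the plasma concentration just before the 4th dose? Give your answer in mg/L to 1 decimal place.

1.0 mg/L

f = (1/2)^(τ/t½) = (1/2)^(59/16) ≈ 0.0776.
C₀ = D/Vd = 2006/171 ≈ 11.731 mg/L.
Before the 4th dose, 3 doses have been given. Superposition: Cmin = C₀·(f + f² + … + f^3).
≈ 11.731 × (0.0776 + 0.0060 + 0.0005) ≈ 11.731 × 0.0841 ≈ 0.987 mg/L.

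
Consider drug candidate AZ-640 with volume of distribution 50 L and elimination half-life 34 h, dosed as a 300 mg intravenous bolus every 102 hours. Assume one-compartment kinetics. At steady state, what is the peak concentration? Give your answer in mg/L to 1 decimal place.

τ = 102 h = 3 half-lives, so f = (1/2)^3 = 0.125.
At steady state, R = 1/(1 − 0.125) = 8/7.
Single-dose peak C₀ = D/Vd = 300/50 = 6 mg/L.
Steady-state peak Cmax,ss = C₀·R = 6 × 8/7 ≈ 6.857 mg/L.

6.9 mg/L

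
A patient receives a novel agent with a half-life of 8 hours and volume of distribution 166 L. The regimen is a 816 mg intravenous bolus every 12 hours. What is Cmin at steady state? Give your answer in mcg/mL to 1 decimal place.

2.7 mcg/mL

k = ln2/t½ = ln2/8 ≈ 0.086643 h⁻¹; fraction remaining f = e^(−kτ) = e^(−0.086643×12) ≈ 0.3536.
At steady state, accumulation factor R = 1/(1 − e^(−kτ)) ≈ 1.5470.
Single-dose peak C₀ = D/Vd = 816/166 ≈ 4.916 mcg/mL.
Steady-state peak Cmax,ss = C₀·R ≈ 4.916 × 1.5470 ≈ 7.605 mcg/mL.
Steady-state trough Cmin,ss = Cmax,ss·f ≈ 7.605 × 0.3536 ≈ 2.689 mcg/mL.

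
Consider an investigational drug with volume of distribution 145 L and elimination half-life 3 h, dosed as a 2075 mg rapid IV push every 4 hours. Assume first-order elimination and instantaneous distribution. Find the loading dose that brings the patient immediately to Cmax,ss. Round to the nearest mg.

f = (1/2)^(4/3) ≈ 0.396850; accumulation ratio R = 1/(1−f) ≈ 1.65796.
Loading dose to hit Cmax,ss on first dose: D_load = D_maint·R ≈ 2075 × 1.65796 ≈ 3440.27 mg.

3440 mg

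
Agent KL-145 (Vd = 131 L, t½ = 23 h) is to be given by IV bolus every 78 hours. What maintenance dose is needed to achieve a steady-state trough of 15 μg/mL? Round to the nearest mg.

18653 mg

τ/t½ = 78/23 ≈ 3.3913, so f = (1/2)^(78/23) ≈ 0.095305.
Cmin,ss = (D/Vd)·f/(1−f), so D = Cmin,ss·Vd·(1−f)/f.
D = 15 × 131 × (1−f)/f ≈ 15 × 131 × 9.49263 ≈ 18653.02 mg.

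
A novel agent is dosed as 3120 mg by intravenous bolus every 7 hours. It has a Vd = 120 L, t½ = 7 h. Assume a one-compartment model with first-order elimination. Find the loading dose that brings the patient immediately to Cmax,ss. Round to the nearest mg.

6240 mg

f = (1/2)^(7/7) ≈ 0.500000; accumulation ratio R = 1/(1−f) ≈ 2.00000.
Loading dose to hit Cmax,ss on first dose: D_load = D_maint·R ≈ 3120 × 2.00000 ≈ 6240.00 mg.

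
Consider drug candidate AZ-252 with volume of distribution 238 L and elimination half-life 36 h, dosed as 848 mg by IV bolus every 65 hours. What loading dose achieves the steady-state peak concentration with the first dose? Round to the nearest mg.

f = (1/2)^(65/36) ≈ 0.286071; accumulation ratio R = 1/(1−f) ≈ 1.40070.
Loading dose to hit Cmax,ss on first dose: D_load = D_maint·R ≈ 848 × 1.40070 ≈ 1187.79 mg.

1188 mg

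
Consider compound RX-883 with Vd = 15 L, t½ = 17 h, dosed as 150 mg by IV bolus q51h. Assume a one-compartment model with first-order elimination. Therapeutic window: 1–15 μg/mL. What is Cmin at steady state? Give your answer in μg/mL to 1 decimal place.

τ = 51 h = 3 half-lives, so f = (1/2)^3 = 0.125.
Accumulation ratio R = 1/(1 − f) = 1/0.875 = 8/7.
Single-dose peak C₀ = D/Vd = 150/15 = 10 μg/mL.
Steady-state peak Cmax,ss = C₀·R = 10 × 8/7 ≈ 11.429 μg/mL.
Steady-state trough Cmin,ss = Cmax,ss·f ≈ 11.429 × 0.125 ≈ 1.429 μg/mL.
Trough 1.4 μg/mL vs MEC 1 μg/mL: adequate.

1.4 μg/mL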